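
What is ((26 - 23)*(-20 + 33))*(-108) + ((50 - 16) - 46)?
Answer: -4224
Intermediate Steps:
((26 - 23)*(-20 + 33))*(-108) + ((50 - 16) - 46) = (3*13)*(-108) + (34 - 46) = 39*(-108) - 12 = -4212 - 12 = -4224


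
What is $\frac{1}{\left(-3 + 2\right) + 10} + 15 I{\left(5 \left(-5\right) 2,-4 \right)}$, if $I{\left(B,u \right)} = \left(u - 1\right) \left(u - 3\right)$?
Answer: $\frac{4726}{9} \approx 525.11$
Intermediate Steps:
$I{\left(B,u \right)} = \left(-1 + u\right) \left(-3 + u\right)$
$\frac{1}{\left(-3 + 2\right) + 10} + 15 I{\left(5 \left(-5\right) 2,-4 \right)} = \frac{1}{\left(-3 + 2\right) + 10} + 15 \left(3 + \left(-4\right)^{2} - -16\right) = \frac{1}{-1 + 10} + 15 \left(3 + 16 + 16\right) = \frac{1}{9} + 15 \cdot 35 = \frac{1}{9} + 525 = \frac{4726}{9}$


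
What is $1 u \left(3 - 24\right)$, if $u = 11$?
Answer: $-231$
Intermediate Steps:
$1 u \left(3 - 24\right) = 1 \cdot 11 \left(3 - 24\right) = 11 \left(3 - 24\right) = 11 \left(-21\right) = -231$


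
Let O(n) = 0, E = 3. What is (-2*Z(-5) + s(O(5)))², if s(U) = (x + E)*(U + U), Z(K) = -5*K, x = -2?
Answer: 2500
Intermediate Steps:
s(U) = 2*U (s(U) = (-2 + 3)*(U + U) = 1*(2*U) = 2*U)
(-2*Z(-5) + s(O(5)))² = (-(-10)*(-5) + 2*0)² = (-2*25 + 0)² = (-50 + 0)² = (-50)² = 2500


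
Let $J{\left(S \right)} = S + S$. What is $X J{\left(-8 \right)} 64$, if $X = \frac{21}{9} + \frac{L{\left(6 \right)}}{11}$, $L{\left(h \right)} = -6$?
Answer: $- \frac{60416}{33} \approx -1830.8$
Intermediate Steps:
$J{\left(S \right)} = 2 S$
$X = \frac{59}{33}$ ($X = \frac{21}{9} - \frac{6}{11} = 21 \cdot \frac{1}{9} - \frac{6}{11} = \frac{7}{3} - \frac{6}{11} = \frac{59}{33} \approx 1.7879$)
$X J{\left(-8 \right)} 64 = \frac{59 \cdot 2 \left(-8\right)}{33} \cdot 64 = \frac{59}{33} \left(-16\right) 64 = \left(- \frac{944}{33}\right) 64 = - \frac{60416}{33}$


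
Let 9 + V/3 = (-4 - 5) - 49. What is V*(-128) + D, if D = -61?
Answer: 25667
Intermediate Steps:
V = -201 (V = -27 + 3*((-4 - 5) - 49) = -27 + 3*(-9 - 49) = -27 + 3*(-58) = -27 - 174 = -201)
V*(-128) + D = -201*(-128) - 61 = 25728 - 61 = 25667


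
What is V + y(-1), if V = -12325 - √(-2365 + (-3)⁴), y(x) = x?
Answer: -12326 - 2*I*√571 ≈ -12326.0 - 47.791*I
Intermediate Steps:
V = -12325 - 2*I*√571 (V = -12325 - √(-2365 + 81) = -12325 - √(-2284) = -12325 - 2*I*√571 ≈ -12325.0 - 47.791*I)
V + y(-1) = (-12325 - 2*I*√571) - 1 = -12326 - 2*I*√571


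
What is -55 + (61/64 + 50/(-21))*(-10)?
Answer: -27365/672 ≈ -40.722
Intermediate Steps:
-55 + (61/64 + 50/(-21))*(-10) = -55 + (61*(1/64) + 50*(-1/21))*(-10) = -55 + (61/64 - 50/21)*(-10) = -55 - 1919/1344*(-10) = -55 + 9595/672 = -27365/672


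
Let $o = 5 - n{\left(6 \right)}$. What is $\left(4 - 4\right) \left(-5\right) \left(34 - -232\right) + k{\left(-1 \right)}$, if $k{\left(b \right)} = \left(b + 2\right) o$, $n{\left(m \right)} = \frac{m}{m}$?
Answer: $4$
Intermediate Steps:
$n{\left(m \right)} = 1$
$o = 4$ ($o = 5 - 1 = 4$)
$k{\left(b \right)} = 8 + 4 b$ ($k{\left(b \right)} = \left(b + 2\right) 4 = \left(2 + b\right) 4 = 8 + 4 b$)
$\left(4 - 4\right) \left(-5\right) \left(34 - -232\right) + k{\left(-1 \right)} = \left(4 - 4\right) \left(-5\right) \left(34 - -232\right) + \left(8 + 4 \left(-1\right)\right) = 0 \left(-5\right) \left(34 + 232\right) + \left(8 - 4\right) = 0 \cdot 266 + 4 = 0 + 4 = 4$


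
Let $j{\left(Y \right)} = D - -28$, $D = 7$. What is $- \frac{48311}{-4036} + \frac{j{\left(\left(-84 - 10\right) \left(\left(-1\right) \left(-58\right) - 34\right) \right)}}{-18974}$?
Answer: $\frac{458255827}{38289532} \approx 11.968$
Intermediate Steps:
$j{\left(Y \right)} = 35$ ($j{\left(Y \right)} = 7 - -28 = 7 + 28 = 35$)
$- \frac{48311}{-4036} + \frac{j{\left(\left(-84 - 10\right) \left(\left(-1\right) \left(-58\right) - 34\right) \right)}}{-18974} = - \frac{48311}{-4036} + \frac{35}{-18974} = \left(-48311\right) \left(- \frac{1}{4036}\right) + 35 \left(- \frac{1}{18974}\right) = \frac{48311}{4036} - \frac{35}{18974} = \frac{458255827}{38289532}$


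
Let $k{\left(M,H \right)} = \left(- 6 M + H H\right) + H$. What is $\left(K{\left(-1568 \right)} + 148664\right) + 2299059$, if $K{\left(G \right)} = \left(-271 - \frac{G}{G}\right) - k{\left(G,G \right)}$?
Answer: $-19013$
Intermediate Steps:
$k{\left(M,H \right)} = H + H^{2} - 6 M$ ($k{\left(M,H \right)} = \left(- 6 M + H^{2}\right) + H = \left(H^{2} - 6 M\right) + H = H + H^{2} - 6 M$)
$K{\left(G \right)} = -272 - G^{2} + 5 G$ ($K{\left(G \right)} = \left(-271 - \frac{G}{G}\right) - \left(G + G^{2} - 6 G\right) = \left(-271 - 1\right) - \left(G^{2} - 5 G\right) = -272 - \left(G^{2} - 5 G\right) = -272 - G^{2} + 5 G$)
$\left(K{\left(-1568 \right)} + 148664\right) + 2299059 = \left(\left(-272 - \left(-1568\right)^{2} + 5 \left(-1568\right)\right) + 148664\right) + 2299059 = \left(\left(-272 - 2458624 - 7840\right) + 148664\right) + 2299059 = \left(-2466736 + 148664\right) + 2299059 = -2318072 + 2299059 = -19013$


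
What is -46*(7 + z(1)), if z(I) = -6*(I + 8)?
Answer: 2162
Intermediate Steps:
z(I) = -48 - 6*I (z(I) = -6*(8 + I) = -48 - 6*I)
-46*(7 + z(1)) = -46*(7 + (-48 - 6*1)) = -46*(7 + (-48 - 6)) = -46*(7 - 54) = -46*(-47) = 2162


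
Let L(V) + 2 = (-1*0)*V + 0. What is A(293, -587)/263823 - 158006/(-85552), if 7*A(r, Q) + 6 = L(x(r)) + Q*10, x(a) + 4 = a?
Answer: 145648221955/78997048536 ≈ 1.8437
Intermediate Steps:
x(a) = -4 + a
L(V) = -2 (L(V) = -2 + ((-1*0)*V + 0) = -2 + (0*V + 0) = -2 + (0 + 0) = -2 + 0 = -2)
A(r, Q) = -8/7 + 10*Q/7 (A(r, Q) = -6/7 + (-2 + Q*10)/7 = -6/7 + (-2 + 10*Q)/7 = -6/7 + (-2/7 + 10*Q/7) = -8/7 + 10*Q/7)
A(293, -587)/263823 - 158006/(-85552) = (-8/7 + (10/7)*(-587))/263823 - 158006/(-85552) = (-8/7 - 5870/7)*(1/263823) - 158006*(-1/85552) = -5878/7*1/263823 + 79003/42776 = -5878/1846761 + 79003/42776 = 145648221955/78997048536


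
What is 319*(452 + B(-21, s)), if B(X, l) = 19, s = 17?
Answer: 150249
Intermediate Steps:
319*(452 + B(-21, s)) = 319*(452 + 19) = 319*471 = 150249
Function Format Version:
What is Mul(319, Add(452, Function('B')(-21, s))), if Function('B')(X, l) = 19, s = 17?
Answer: 150249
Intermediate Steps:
Mul(319, Add(452, Function('B')(-21, s))) = Mul(319, Add(452, 19)) = Mul(319, 471) = 150249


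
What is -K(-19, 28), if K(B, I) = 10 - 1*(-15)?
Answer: -25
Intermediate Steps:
K(B, I) = 25 (K(B, I) = 10 + 15 = 25)
-K(-19, 28) = -1*25 = -25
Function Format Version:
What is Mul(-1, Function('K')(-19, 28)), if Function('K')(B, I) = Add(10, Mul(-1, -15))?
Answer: -25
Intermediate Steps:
Function('K')(B, I) = 25 (Function('K')(B, I) = Add(10, 15) = 25)
Mul(-1, Function('K')(-19, 28)) = Mul(-1, 25) = -25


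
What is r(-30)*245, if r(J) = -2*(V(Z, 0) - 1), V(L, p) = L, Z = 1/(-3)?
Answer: 1960/3 ≈ 653.33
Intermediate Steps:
Z = -1/3 ≈ -0.33333
r(J) = 8/3 (r(J) = -2*(-1/3 - 1) = -2*(-4/3) = 8/3)
r(-30)*245 = (8/3)*245 = 1960/3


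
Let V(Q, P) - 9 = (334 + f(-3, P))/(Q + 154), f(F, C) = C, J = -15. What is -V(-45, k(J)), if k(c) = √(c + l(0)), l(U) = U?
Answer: -1315/109 - I*√15/109 ≈ -12.064 - 0.035532*I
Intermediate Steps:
k(c) = √c (k(c) = √(c + 0) = √c)
V(Q, P) = 9 + (334 + P)/(154 + Q) (V(Q, P) = 9 + (334 + P)/(Q + 154) = 9 + (334 + P)/(154 + Q))
-V(-45, k(J)) = -(1720 + √(-15) + 9*(-45))/(154 - 45) = -(1720 + I*√15 - 405)/109 = -(1315 + I*√15)/109 = -(1315/109 + I*√15/109) = -1315/109 - I*√15/109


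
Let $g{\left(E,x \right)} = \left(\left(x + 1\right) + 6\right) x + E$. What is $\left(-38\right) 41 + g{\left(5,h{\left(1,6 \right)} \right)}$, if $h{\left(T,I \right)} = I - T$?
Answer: $-1493$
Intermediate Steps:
$g{\left(E,x \right)} = E + x \left(7 + x\right)$ ($g{\left(E,x \right)} = \left(\left(1 + x\right) + 6\right) x + E = \left(7 + x\right) x + E = x \left(7 + x\right) + E = E + x \left(7 + x\right)$)
$\left(-38\right) 41 + g{\left(5,h{\left(1,6 \right)} \right)} = \left(-38\right) 41 + \left(5 + \left(6 - 1\right)^{2} + 7 \left(6 - 1\right)\right) = -1558 + \left(5 + \left(6 - 1\right)^{2} + 7 \left(6 - 1\right)\right) = -1558 + \left(5 + 5^{2} + 7 \cdot 5\right) = -1558 + \left(5 + 25 + 35\right) = -1558 + 65 = -1493$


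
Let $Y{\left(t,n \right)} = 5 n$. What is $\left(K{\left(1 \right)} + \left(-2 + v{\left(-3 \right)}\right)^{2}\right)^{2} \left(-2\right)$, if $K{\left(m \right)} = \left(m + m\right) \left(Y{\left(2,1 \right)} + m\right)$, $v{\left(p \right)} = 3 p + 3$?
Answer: $-11552$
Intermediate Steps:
$v{\left(p \right)} = 3 + 3 p$
$K{\left(m \right)} = 2 m \left(5 + m\right)$ ($K{\left(m \right)} = \left(m + m\right) \left(5 \cdot 1 + m\right) = 2 m \left(5 + m\right)$)
$\left(K{\left(1 \right)} + \left(-2 + v{\left(-3 \right)}\right)^{2}\right)^{2} \left(-2\right) = \left(2 \cdot 1 \left(5 + 1\right) + \left(-2 + \left(3 + 3 \left(-3\right)\right)\right)^{2}\right)^{2} \left(-2\right) = \left(2 \cdot 1 \cdot 6 + \left(-2 + \left(3 - 9\right)\right)^{2}\right)^{2} \left(-2\right) = \left(12 + \left(-2 - 6\right)^{2}\right)^{2} \left(-2\right) = \left(12 + \left(-8\right)^{2}\right)^{2} \left(-2\right) = \left(12 + 64\right)^{2} \left(-2\right) = 76^{2} \left(-2\right) = 5776 \left(-2\right) = -11552$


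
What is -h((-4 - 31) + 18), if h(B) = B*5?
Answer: 85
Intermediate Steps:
h(B) = 5*B
-h((-4 - 31) + 18) = -5*((-4 - 31) + 18) = -5*(-35 + 18) = -5*(-17) = -1*(-85) = 85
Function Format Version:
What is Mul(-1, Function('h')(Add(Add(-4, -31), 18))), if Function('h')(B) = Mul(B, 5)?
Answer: 85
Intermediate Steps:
Function('h')(B) = Mul(5, B)
Mul(-1, Function('h')(Add(Add(-4, -31), 18))) = Mul(-1, Mul(5, Add(Add(-4, -31), 18))) = Mul(-1, Mul(5, Add(-35, 18))) = Mul(-1, Mul(5, -17)) = Mul(-1, -85) = 85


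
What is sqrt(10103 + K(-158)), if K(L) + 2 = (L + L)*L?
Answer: sqrt(60029) ≈ 245.01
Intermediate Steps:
K(L) = -2 + 2*L**2 (K(L) = -2 + (L + L)*L = -2 + (2*L)*L = -2 + 2*L**2)
sqrt(10103 + K(-158)) = sqrt(10103 + (-2 + 2*(-158)**2)) = sqrt(10103 + (-2 + 2*24964)) = sqrt(10103 + (-2 + 49928)) = sqrt(10103 + 49926) = sqrt(60029)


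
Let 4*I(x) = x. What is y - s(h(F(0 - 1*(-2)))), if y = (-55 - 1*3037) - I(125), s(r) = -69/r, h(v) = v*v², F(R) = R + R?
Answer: -199819/64 ≈ -3122.2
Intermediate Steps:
I(x) = x/4
F(R) = 2*R
h(v) = v³
y = -12493/4 (y = (-55 - 1*3037) - 125/4 = (-55 - 3037) - 1*125/4 = -3092 - 125/4 = -12493/4 ≈ -3123.3)
y - s(h(F(0 - 1*(-2)))) = -12493/4 - (-69)/((2*(0 - 1*(-2)))³) = -12493/4 - (-69)/((2*(0 + 2))³) = -12493/4 - (-69)/((2*2)³) = -12493/4 - (-69)/(4³) = -12493/4 - (-69)/64 = -12493/4 - 1*(-69/64) = -12493/4 + 69/64 = -199819/64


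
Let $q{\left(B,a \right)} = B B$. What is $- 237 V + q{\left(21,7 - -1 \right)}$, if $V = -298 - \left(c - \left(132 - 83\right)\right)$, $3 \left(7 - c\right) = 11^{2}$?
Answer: $51554$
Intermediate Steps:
$c = - \frac{100}{3}$ ($c = 7 - \frac{11^{2}}{3} = 7 - \frac{121}{3} = - \frac{100}{3} \approx -33.333$)
$q{\left(B,a \right)} = B^{2}$
$V = - \frac{647}{3}$ ($V = -298 - \left(- \frac{100}{3} - \left(132 - 83\right)\right) = -298 - \left(- \frac{100}{3} - 49\right) = -298 - - \frac{247}{3} = -298 + \frac{247}{3} = - \frac{647}{3} \approx -215.67$)
$- 237 V + q{\left(21,7 - -1 \right)} = \left(-237\right) \left(- \frac{647}{3}\right) + 21^{2} = 51113 + 441 = 51554$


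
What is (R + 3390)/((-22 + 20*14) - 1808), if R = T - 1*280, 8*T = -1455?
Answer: -937/496 ≈ -1.8891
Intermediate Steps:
T = -1455/8 (T = (⅛)*(-1455) = -1455/8 ≈ -181.88)
R = -3695/8 (R = -1455/8 - 1*280 = -1455/8 - 280 = -3695/8 ≈ -461.88)
(R + 3390)/((-22 + 20*14) - 1808) = (-3695/8 + 3390)/((-22 + 20*14) - 1808) = 23425/(8*((-22 + 280) - 1808)) = 23425/(8*(258 - 1808)) = (23425/8)/(-1550) = (23425/8)*(-1/1550) = -937/496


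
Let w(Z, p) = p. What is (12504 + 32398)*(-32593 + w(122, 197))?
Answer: -1454645192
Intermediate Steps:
(12504 + 32398)*(-32593 + w(122, 197)) = (12504 + 32398)*(-32593 + 197) = 44902*(-32396) = -1454645192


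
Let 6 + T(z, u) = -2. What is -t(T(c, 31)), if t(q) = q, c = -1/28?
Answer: 8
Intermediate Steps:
c = -1/28 (c = -1*1/28 = -1/28 ≈ -0.035714)
T(z, u) = -8 (T(z, u) = -6 - 2 = -8)
-t(T(c, 31)) = -1*(-8) = 8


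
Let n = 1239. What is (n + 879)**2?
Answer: 4485924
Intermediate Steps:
(n + 879)**2 = (1239 + 879)**2 = 2118**2 = 4485924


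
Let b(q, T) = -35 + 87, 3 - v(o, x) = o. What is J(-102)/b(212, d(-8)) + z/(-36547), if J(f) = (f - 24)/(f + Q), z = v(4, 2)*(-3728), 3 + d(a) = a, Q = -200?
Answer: -26969795/286967044 ≈ -0.093982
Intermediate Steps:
v(o, x) = 3 - o
d(a) = -3 + a
b(q, T) = 52
z = 3728 (z = (3 - 1*4)*(-3728) = (3 - 4)*(-3728) = -1*(-3728) = 3728)
J(f) = (-24 + f)/(-200 + f) (J(f) = (f - 24)/(f - 200) = (-24 + f)/(-200 + f))
J(-102)/b(212, d(-8)) + z/(-36547) = ((-24 - 102)/(-200 - 102))/52 + 3728/(-36547) = (-126/(-302))*(1/52) + 3728*(-1/36547) = -1/302*(-126)*(1/52) - 3728/36547 = (63/151)*(1/52) - 3728/36547 = 63/7852 - 3728/36547 = -26969795/286967044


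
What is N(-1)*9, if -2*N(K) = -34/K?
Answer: -153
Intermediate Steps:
N(K) = 17/K (N(K) = -(-17)/K = 17/K)
N(-1)*9 = (17/(-1))*9 = (17*(-1))*9 = -17*9 = -153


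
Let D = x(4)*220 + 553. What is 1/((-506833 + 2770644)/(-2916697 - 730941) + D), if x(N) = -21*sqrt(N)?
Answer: -3647638/31689295117 ≈ -0.00011511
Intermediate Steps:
D = -8687 (D = -21*sqrt(4)*220 + 553 = -21*2*220 + 553 = -42*220 + 553 = -9240 + 553 = -8687)
1/((-506833 + 2770644)/(-2916697 - 730941) + D) = 1/((-506833 + 2770644)/(-2916697 - 730941) - 8687) = 1/(2263811/(-3647638) - 8687) = 1/(2263811*(-1/3647638) - 8687) = 1/(-2263811/3647638 - 8687) = 1/(-31689295117/3647638) = -3647638/31689295117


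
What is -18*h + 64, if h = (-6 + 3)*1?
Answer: 118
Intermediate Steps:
h = -3 (h = -3*1 = -3)
-18*h + 64 = -18*(-3) + 64 = 54 + 64 = 118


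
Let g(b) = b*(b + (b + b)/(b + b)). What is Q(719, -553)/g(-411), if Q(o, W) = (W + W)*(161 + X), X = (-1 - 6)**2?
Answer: -7742/5617 ≈ -1.3783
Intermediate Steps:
X = 49 (X = (-7)**2 = 49)
Q(o, W) = 420*W (Q(o, W) = (W + W)*(161 + 49) = (2*W)*210 = 420*W)
g(b) = b*(1 + b) (g(b) = b*(b + (2*b)/((2*b))) = b*(b + (2*b)*(1/(2*b))) = b*(b + 1) = b*(1 + b))
Q(719, -553)/g(-411) = (420*(-553))/((-411*(1 - 411))) = -232260/((-411*(-410))) = -232260/168510 = -232260*1/168510 = -7742/5617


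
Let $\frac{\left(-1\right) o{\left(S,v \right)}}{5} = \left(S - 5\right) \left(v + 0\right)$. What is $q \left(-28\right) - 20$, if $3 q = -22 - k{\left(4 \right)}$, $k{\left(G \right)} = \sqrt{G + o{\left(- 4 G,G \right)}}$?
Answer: $\frac{556}{3} + \frac{56 \sqrt{106}}{3} \approx 377.52$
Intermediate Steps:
$o{\left(S,v \right)} = - 5 v \left(-5 + S\right)$ ($o{\left(S,v \right)} = - 5 \left(S - 5\right) \left(v + 0\right) = - 5 \left(-5 + S\right) v = - 5 v \left(-5 + S\right)$)
$k{\left(G \right)} = \sqrt{G + 5 G \left(5 + 4 G\right)}$ ($k{\left(G \right)} = \sqrt{G + 5 G \left(5 - - 4 G\right)} = \sqrt{G + 5 G \left(5 + 4 G\right)}$)
$q = - \frac{22}{3} - \frac{2 \sqrt{106}}{3}$ ($q = \frac{-22 - \sqrt{2} \sqrt{4 \left(13 + 10 \cdot 4\right)}}{3} = \frac{-22 - \sqrt{2} \sqrt{4 \left(13 + 40\right)}}{3} = \frac{-22 - \sqrt{2} \sqrt{4 \cdot 53}}{3} = \frac{-22 - \sqrt{2} \sqrt{212}}{3} = \frac{-22 - \sqrt{2} \cdot 2 \sqrt{53}}{3} = \frac{-22 - 2 \sqrt{106}}{3} = - \frac{22}{3} - \frac{2 \sqrt{106}}{3} \approx -14.197$)
$q \left(-28\right) - 20 = \left(- \frac{22}{3} - \frac{2 \sqrt{106}}{3}\right) \left(-28\right) - 20 = \left(\frac{616}{3} + \frac{56 \sqrt{106}}{3}\right) - 20 = \frac{556}{3} + \frac{56 \sqrt{106}}{3}$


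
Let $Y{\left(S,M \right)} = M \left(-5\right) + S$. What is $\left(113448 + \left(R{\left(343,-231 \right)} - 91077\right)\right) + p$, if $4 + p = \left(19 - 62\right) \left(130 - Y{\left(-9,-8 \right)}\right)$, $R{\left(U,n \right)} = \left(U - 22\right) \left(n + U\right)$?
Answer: $54062$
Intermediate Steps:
$R{\left(U,n \right)} = \left(-22 + U\right) \left(U + n\right)$
$Y{\left(S,M \right)} = S - 5 M$ ($Y{\left(S,M \right)} = - 5 M + S = S - 5 M$)
$p = -4261$ ($p = -4 + \left(19 - 62\right) \left(130 - \left(-9 - -40\right)\right) = -4 - 43 \left(130 - \left(-9 + 40\right)\right) = -4 - 43 \left(130 - 31\right) = -4 - 4257 = -4261$)
$\left(113448 + \left(R{\left(343,-231 \right)} - 91077\right)\right) + p = \left(113448 + \left(\left(343^{2} - 7546 - -5082 + 343 \left(-231\right)\right) - 91077\right)\right) - 4261 = \left(113448 + \left(\left(117649 - 7546 + 5082 - 79233\right) - 91077\right)\right) - 4261 = \left(113448 + \left(35952 - 91077\right)\right) - 4261 = \left(113448 - 55125\right) - 4261 = 58323 - 4261 = 54062$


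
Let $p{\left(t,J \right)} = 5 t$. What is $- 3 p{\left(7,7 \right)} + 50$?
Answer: $-55$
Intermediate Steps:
$- 3 p{\left(7,7 \right)} + 50 = - 3 \cdot 5 \cdot 7 + 50 = \left(-3\right) 35 + 50 = -105 + 50 = -55$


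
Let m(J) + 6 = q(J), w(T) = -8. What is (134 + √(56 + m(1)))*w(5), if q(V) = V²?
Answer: -1072 - 8*√51 ≈ -1129.1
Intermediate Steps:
m(J) = -6 + J²
(134 + √(56 + m(1)))*w(5) = (134 + √(56 + (-6 + 1²)))*(-8) = (134 + √(56 + (-6 + 1)))*(-8) = (134 + √(56 - 5))*(-8) = (134 + √51)*(-8) = -1072 - 8*√51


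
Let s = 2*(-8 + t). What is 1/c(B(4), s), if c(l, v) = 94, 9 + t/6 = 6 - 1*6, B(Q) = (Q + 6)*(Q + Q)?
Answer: 1/94 ≈ 0.010638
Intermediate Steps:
B(Q) = 2*Q*(6 + Q) (B(Q) = (6 + Q)*(2*Q) = 2*Q*(6 + Q))
t = -54 (t = -54 + 6*(6 - 1*6) = -54 + 6*(6 - 6) = -54 + 6*0 = -54 + 0 = -54)
s = -124 (s = 2*(-8 - 54) = 2*(-62) = -124)
1/c(B(4), s) = 1/94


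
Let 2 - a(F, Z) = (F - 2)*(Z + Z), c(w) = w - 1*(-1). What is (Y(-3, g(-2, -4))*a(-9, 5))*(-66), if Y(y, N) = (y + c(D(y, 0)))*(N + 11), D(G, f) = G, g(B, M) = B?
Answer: 332640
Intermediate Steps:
c(w) = 1 + w (c(w) = w + 1 = 1 + w)
a(F, Z) = 2 - 2*Z*(-2 + F) (a(F, Z) = 2 - (F - 2)*(Z + Z) = 2 - (-2 + F)*2*Z = 2 - 2*Z*(-2 + F))
Y(y, N) = (1 + 2*y)*(11 + N) (Y(y, N) = (y + (1 + y))*(N + 11) = (1 + 2*y)*(11 + N))
(Y(-3, g(-2, -4))*a(-9, 5))*(-66) = ((11 - 2 + 22*(-3) + 2*(-2)*(-3))*(2 + 4*5 - 2*(-9)*5))*(-66) = ((11 - 2 - 66 + 12)*(2 + 20 + 90))*(-66) = -45*112*(-66) = -5040*(-66) = 332640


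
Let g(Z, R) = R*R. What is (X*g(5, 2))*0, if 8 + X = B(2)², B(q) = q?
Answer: 0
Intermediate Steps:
g(Z, R) = R²
X = -4 (X = -8 + 2² = -8 + 4 = -4)
(X*g(5, 2))*0 = -4*2²*0 = -4*4*0 = -16*0 = 0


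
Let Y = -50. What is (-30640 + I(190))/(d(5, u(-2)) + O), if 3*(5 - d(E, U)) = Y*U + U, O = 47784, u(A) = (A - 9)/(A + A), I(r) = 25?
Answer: -367380/574007 ≈ -0.64003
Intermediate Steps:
u(A) = (-9 + A)/(2*A) (u(A) = (-9 + A)/((2*A)) = (-9 + A)*(1/(2*A)) = (-9 + A)/(2*A))
d(E, U) = 5 + 49*U/3 (d(E, U) = 5 - (-50*U + U)/3 = 5 - (-49)*U/3 = 5 + 49*U/3)
(-30640 + I(190))/(d(5, u(-2)) + O) = (-30640 + 25)/((5 + 49*((½)*(-9 - 2)/(-2))/3) + 47784) = -30615/((5 + 49*((½)*(-½)*(-11))/3) + 47784) = -30615/((5 + (49/3)*(11/4)) + 47784) = -30615/((5 + 539/12) + 47784) = -30615/(599/12 + 47784) = -30615/574007/12 = -30615*12/574007 = -367380/574007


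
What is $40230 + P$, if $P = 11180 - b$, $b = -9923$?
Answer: $61333$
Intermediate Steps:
$P = 21103$ ($P = 11180 - -9923 = 11180 + 9923 = 21103$)
$40230 + P = 40230 + 21103 = 61333$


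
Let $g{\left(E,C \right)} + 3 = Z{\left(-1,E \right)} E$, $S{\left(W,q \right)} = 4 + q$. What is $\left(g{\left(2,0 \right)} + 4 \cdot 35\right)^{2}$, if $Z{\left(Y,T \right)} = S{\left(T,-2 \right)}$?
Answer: $19881$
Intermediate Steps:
$Z{\left(Y,T \right)} = 2$ ($Z{\left(Y,T \right)} = 4 - 2 = 2$)
$g{\left(E,C \right)} = -3 + 2 E$
$\left(g{\left(2,0 \right)} + 4 \cdot 35\right)^{2} = \left(\left(-3 + 2 \cdot 2\right) + 4 \cdot 35\right)^{2} = \left(\left(-3 + 4\right) + 140\right)^{2} = \left(1 + 140\right)^{2} = 141^{2} = 19881$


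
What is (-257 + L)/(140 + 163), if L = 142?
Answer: -115/303 ≈ -0.37954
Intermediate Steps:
(-257 + L)/(140 + 163) = (-257 + 142)/(140 + 163) = -115/303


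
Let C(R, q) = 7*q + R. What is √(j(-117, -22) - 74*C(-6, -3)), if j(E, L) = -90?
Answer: 6*√53 ≈ 43.681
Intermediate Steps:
C(R, q) = R + 7*q
√(j(-117, -22) - 74*C(-6, -3)) = √(-90 - 74*(-6 + 7*(-3))) = √(-90 - 74*(-6 - 21)) = √(-90 - 74*(-27)) = √(-90 + 1998) = √1908 = 6*√53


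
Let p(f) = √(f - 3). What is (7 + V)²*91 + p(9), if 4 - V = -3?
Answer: 17836 + √6 ≈ 17838.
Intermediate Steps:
V = 7 (V = 4 - 1*(-3) = 4 + 3 = 7)
p(f) = √(-3 + f)
(7 + V)²*91 + p(9) = (7 + 7)²*91 + √(-3 + 9) = 14²*91 + √6 = 196*91 + √6 = 17836 + √6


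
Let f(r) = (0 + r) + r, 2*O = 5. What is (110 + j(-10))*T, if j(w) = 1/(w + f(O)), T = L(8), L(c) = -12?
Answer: -6588/5 ≈ -1317.6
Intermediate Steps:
O = 5/2 (O = (½)*5 = 5/2 ≈ 2.5000)
T = -12
f(r) = 2*r (f(r) = r + r = 2*r)
j(w) = 1/(5 + w) (j(w) = 1/(w + 2*(5/2)) = 1/(w + 5) = 1/(5 + w))
(110 + j(-10))*T = (110 + 1/(5 - 10))*(-12) = (110 + 1/(-5))*(-12) = (110 - ⅕)*(-12) = (549/5)*(-12) = -6588/5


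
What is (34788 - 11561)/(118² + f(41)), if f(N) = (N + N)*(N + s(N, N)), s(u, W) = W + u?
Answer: 23227/24010 ≈ 0.96739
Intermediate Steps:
f(N) = 6*N² (f(N) = (N + N)*(N + (N + N)) = (2*N)*(N + 2*N) = (2*N)*(3*N) = 6*N²)
(34788 - 11561)/(118² + f(41)) = (34788 - 11561)/(118² + 6*41²) = 23227/(13924 + 6*1681) = 23227/(13924 + 10086) = 23227/24010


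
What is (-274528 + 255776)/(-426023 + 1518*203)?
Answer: 18752/117869 ≈ 0.15909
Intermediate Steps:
(-274528 + 255776)/(-426023 + 1518*203) = -18752/(-426023 + 308154) = -18752/(-117869) = -18752*(-1/117869) = 18752/117869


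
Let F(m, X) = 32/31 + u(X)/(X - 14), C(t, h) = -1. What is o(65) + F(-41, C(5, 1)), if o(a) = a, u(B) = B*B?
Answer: 30674/465 ≈ 65.966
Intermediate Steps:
u(B) = B²
F(m, X) = 32/31 + X²/(-14 + X) (F(m, X) = 32/31 + X²/(X - 14) = 32*(1/31) + X²/(-14 + X) = 32/31 + X²/(-14 + X))
o(65) + F(-41, C(5, 1)) = 65 + (-448 + 31*(-1)² + 32*(-1))/(31*(-14 - 1)) = 65 + (1/31)*(-448 + 31*1 - 32)/(-15) = 65 + (1/31)*(-1/15)*(-448 + 31 - 32) = 65 + (1/31)*(-1/15)*(-449) = 65 + 449/465 = 30674/465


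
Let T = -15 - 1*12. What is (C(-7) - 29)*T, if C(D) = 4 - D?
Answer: 486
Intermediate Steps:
T = -27 (T = -15 - 12 = -27)
(C(-7) - 29)*T = ((4 - 1*(-7)) - 29)*(-27) = ((4 + 7) - 29)*(-27) = (11 - 29)*(-27) = -18*(-27) = 486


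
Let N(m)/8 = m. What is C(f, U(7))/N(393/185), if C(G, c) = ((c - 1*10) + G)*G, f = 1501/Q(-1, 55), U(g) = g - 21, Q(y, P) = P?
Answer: 10052197/1902120 ≈ 5.2847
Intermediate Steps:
N(m) = 8*m
U(g) = -21 + g
f = 1501/55 ≈ 27.291
C(G, c) = G*(-10 + G + c) (C(G, c) = ((c - 10) + G)*G = ((-10 + c) + G)*G = (-10 + G + c)*G = G*(-10 + G + c))
C(f, U(7))/N(393/185) = (1501*(-10 + 1501/55 + (-21 + 7))/55)/((8*(393/185))) = (1501*(-10 + 1501/55 - 14)/55)/((8*(393*(1/185)))) = ((1501/55)*(181/55))/((8*(393/185))) = 271681/(3025*(3144/185)) = (271681/3025)*(185/3144) = 10052197/1902120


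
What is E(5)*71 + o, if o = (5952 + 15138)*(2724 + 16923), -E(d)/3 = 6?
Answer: 414353952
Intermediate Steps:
E(d) = -18 (E(d) = -3*6 = -18)
o = 414355230 (o = 21090*19647 = 414355230)
E(5)*71 + o = -18*71 + 414355230 = -1278 + 414355230 = 414353952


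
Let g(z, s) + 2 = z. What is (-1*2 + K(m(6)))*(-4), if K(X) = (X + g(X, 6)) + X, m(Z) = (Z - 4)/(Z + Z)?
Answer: 14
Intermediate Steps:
g(z, s) = -2 + z
m(Z) = (-4 + Z)/(2*Z) (m(Z) = (-4 + Z)/((2*Z)) = (-4 + Z)*(1/(2*Z)) = (-4 + Z)/(2*Z))
K(X) = -2 + 3*X (K(X) = (X + (-2 + X)) + X = (-2 + 2*X) + X = -2 + 3*X)
(-1*2 + K(m(6)))*(-4) = (-1*2 + (-2 + 3*((½)*(-4 + 6)/6)))*(-4) = (-2 + (-2 + 3*((½)*(⅙)*2)))*(-4) = (-2 + (-2 + 3*(⅙)))*(-4) = (-2 + (-2 + ½))*(-4) = (-2 - 3/2)*(-4) = -7/2*(-4) = 14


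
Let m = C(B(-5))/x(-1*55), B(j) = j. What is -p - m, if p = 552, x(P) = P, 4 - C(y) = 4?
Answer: -552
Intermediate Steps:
C(y) = 0 (C(y) = 4 - 1*4 = 4 - 4 = 0)
m = 0 (m = 0/((-1*55)) = 0/(-55) = 0*(-1/55) = 0)
-p - m = -1*552 - 1*0 = -552 + 0 = -552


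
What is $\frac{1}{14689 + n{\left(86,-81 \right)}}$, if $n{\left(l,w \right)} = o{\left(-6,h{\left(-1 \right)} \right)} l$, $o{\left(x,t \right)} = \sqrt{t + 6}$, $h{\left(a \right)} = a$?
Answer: $\frac{14689}{215729741} - \frac{86 \sqrt{5}}{215729741} \approx 6.7198 \cdot 10^{-5}$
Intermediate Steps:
$o{\left(x,t \right)} = \sqrt{6 + t}$
$n{\left(l,w \right)} = l \sqrt{5}$ ($n{\left(l,w \right)} = \sqrt{6 - 1} l = \sqrt{5} l = l \sqrt{5}$)
$\frac{1}{14689 + n{\left(86,-81 \right)}} = \frac{1}{14689 + 86 \sqrt{5}}$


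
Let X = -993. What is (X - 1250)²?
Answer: 5031049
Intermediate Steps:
(X - 1250)² = (-993 - 1250)² = (-2243)² = 5031049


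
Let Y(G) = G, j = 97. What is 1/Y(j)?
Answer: 1/97 ≈ 0.010309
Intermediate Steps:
1/Y(j) = 1/97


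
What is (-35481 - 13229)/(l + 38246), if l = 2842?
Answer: -24355/20544 ≈ -1.1855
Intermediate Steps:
(-35481 - 13229)/(l + 38246) = (-35481 - 13229)/(2842 + 38246) = -48710/41088 = -48710*1/41088 = -24355/20544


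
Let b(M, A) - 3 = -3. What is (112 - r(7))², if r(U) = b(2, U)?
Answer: 12544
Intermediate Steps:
b(M, A) = 0 (b(M, A) = 3 - 3 = 0)
r(U) = 0
(112 - r(7))² = (112 - 1*0)² = (112 + 0)² = 112² = 12544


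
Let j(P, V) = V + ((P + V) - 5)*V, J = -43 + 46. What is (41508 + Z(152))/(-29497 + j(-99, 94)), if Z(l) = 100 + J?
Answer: -41611/30343 ≈ -1.3714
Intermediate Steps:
J = 3
Z(l) = 103 (Z(l) = 100 + 3 = 103)
j(P, V) = V + V*(-5 + P + V) (j(P, V) = V + (-5 + P + V)*V = V + V*(-5 + P + V))
(41508 + Z(152))/(-29497 + j(-99, 94)) = (41508 + 103)/(-29497 + 94*(-4 - 99 + 94)) = 41611/(-29497 + 94*(-9)) = 41611/(-29497 - 846) = 41611/(-30343) = 41611*(-1/30343) = -41611/30343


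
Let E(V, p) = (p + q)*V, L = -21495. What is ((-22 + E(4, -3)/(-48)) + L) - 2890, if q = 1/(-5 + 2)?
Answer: -439321/18 ≈ -24407.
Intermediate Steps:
q = -1/3 (q = 1/(-3) = -1/3 ≈ -0.33333)
E(V, p) = V*(-1/3 + p) (E(V, p) = (p - 1/3)*V = (-1/3 + p)*V = V*(-1/3 + p))
((-22 + E(4, -3)/(-48)) + L) - 2890 = ((-22 + (4*(-1/3 - 3))/(-48)) - 21495) - 2890 = ((-22 + (4*(-10/3))*(-1/48)) - 21495) - 2890 = ((-22 - 40/3*(-1/48)) - 21495) - 2890 = ((-22 + 5/18) - 21495) - 2890 = (-391/18 - 21495) - 2890 = -387301/18 - 2890 = -439321/18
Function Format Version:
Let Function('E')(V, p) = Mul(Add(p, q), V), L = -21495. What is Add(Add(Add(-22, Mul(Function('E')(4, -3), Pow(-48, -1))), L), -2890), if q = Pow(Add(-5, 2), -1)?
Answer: Rational(-439321, 18) ≈ -24407.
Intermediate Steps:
q = Rational(-1, 3) (q = Pow(-3, -1) = Rational(-1, 3) ≈ -0.33333)
Function('E')(V, p) = Mul(V, Add(Rational(-1, 3), p)) (Function('E')(V, p) = Mul(Add(p, Rational(-1, 3)), V) = Mul(Add(Rational(-1, 3), p), V) = Mul(V, Add(Rational(-1, 3), p)))
Add(Add(Add(-22, Mul(Function('E')(4, -3), Pow(-48, -1))), L), -2890) = Add(Add(Add(-22, Mul(Mul(4, Add(Rational(-1, 3), -3)), Pow(-48, -1))), -21495), -2890) = Add(Add(Add(-22, Mul(Mul(4, Rational(-10, 3)), Rational(-1, 48))), -21495), -2890) = Add(Add(Add(-22, Mul(Rational(-40, 3), Rational(-1, 48))), -21495), -2890) = Add(Add(Add(-22, Rational(5, 18)), -21495), -2890) = Add(Add(Rational(-391, 18), -21495), -2890) = Add(Rational(-387301, 18), -2890) = Rational(-439321, 18)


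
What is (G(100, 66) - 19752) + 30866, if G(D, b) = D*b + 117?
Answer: 17831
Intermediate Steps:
G(D, b) = 117 + D*b
(G(100, 66) - 19752) + 30866 = ((117 + 100*66) - 19752) + 30866 = ((117 + 6600) - 19752) + 30866 = (6717 - 19752) + 30866 = -13035 + 30866 = 17831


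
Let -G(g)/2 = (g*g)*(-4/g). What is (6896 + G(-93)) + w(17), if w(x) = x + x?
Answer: 6186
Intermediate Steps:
w(x) = 2*x
G(g) = 8*g (G(g) = -2*g*g*(-4/g) = -2*g²*(-4/g) = -(-8)*g = 8*g)
(6896 + G(-93)) + w(17) = (6896 + 8*(-93)) + 2*17 = (6896 - 744) + 34 = 6152 + 34 = 6186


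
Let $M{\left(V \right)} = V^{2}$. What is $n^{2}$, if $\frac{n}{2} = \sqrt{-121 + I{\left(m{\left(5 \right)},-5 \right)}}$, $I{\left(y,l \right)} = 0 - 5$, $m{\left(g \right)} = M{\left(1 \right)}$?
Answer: $-504$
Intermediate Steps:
$m{\left(g \right)} = 1$ ($m{\left(g \right)} = 1^{2} = 1$)
$I{\left(y,l \right)} = -5$ ($I{\left(y,l \right)} = 0 - 5 = -5$)
$n = 6 i \sqrt{14}$ ($n = 2 \sqrt{-121 - 5} = 2 \sqrt{-126} = 2 \cdot 3 i \sqrt{14} = 6 i \sqrt{14} \approx 22.45 i$)
$n^{2} = \left(6 i \sqrt{14}\right)^{2} = -504$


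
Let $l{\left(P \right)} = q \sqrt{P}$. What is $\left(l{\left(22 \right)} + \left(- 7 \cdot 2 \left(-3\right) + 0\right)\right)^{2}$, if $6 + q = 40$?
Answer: $27196 + 2856 \sqrt{22} \approx 40592.0$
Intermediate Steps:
$q = 34$ ($q = -6 + 40 = 34$)
$l{\left(P \right)} = 34 \sqrt{P}$
$\left(l{\left(22 \right)} + \left(- 7 \cdot 2 \left(-3\right) + 0\right)\right)^{2} = \left(34 \sqrt{22} + \left(- 7 \cdot 2 \left(-3\right) + 0\right)\right)^{2} = \left(34 \sqrt{22} + \left(\left(-7\right) \left(-6\right) + 0\right)\right)^{2} = \left(34 \sqrt{22} + \left(42 + 0\right)\right)^{2} = \left(34 \sqrt{22} + 42\right)^{2} = \left(42 + 34 \sqrt{22}\right)^{2}$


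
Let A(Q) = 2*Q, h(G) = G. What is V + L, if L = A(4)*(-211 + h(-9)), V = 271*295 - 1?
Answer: 78184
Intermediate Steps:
V = 79944 (V = 79945 - 1 = 79944)
L = -1760 (L = (2*4)*(-211 - 9) = 8*(-220) = -1760)
V + L = 79944 - 1760 = 78184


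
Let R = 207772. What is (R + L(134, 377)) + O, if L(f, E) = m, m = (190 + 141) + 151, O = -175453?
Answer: 32801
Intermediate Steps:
m = 482 (m = 331 + 151 = 482)
L(f, E) = 482
(R + L(134, 377)) + O = (207772 + 482) - 175453 = 208254 - 175453 = 32801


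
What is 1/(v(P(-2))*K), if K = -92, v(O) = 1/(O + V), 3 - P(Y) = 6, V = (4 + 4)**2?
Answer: -61/92 ≈ -0.66304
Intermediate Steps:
V = 64 (V = 8**2 = 64)
P(Y) = -3 (P(Y) = 3 - 1*6 = 3 - 6 = -3)
v(O) = 1/(64 + O) (v(O) = 1/(O + 64) = 1/(64 + O))
1/(v(P(-2))*K) = 1/(-92/(64 - 3)) = 1/(-92/61) = -61/92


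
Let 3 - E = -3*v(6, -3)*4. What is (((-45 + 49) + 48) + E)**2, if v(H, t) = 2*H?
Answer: 39601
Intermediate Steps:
E = 147 (E = 3 - (-6*6)*4 = 3 - (-3*12)*4 = 3 - (-36)*4 = 3 - 1*(-144) = 3 + 144 = 147)
(((-45 + 49) + 48) + E)**2 = (((-45 + 49) + 48) + 147)**2 = ((4 + 48) + 147)**2 = (52 + 147)**2 = 199**2 = 39601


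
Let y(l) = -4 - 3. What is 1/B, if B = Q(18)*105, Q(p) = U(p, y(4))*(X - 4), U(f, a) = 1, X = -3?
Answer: -1/735 ≈ -0.0013605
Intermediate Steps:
y(l) = -7
Q(p) = -7 (Q(p) = 1*(-3 - 4) = 1*(-7) = -7)
B = -735 (B = -7*105 = -735)
1/B = 1/(-735) = -1/735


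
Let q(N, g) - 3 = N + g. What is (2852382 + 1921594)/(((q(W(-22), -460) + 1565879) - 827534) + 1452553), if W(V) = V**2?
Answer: 4773976/2190925 ≈ 2.1790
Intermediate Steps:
q(N, g) = 3 + N + g (q(N, g) = 3 + (N + g) = 3 + N + g)
(2852382 + 1921594)/(((q(W(-22), -460) + 1565879) - 827534) + 1452553) = (2852382 + 1921594)/((((3 + (-22)**2 - 460) + 1565879) - 827534) + 1452553) = 4773976/((((3 + 484 - 460) + 1565879) - 827534) + 1452553) = 4773976/(((27 + 1565879) - 827534) + 1452553) = 4773976/((1565906 - 827534) + 1452553) = 4773976/(738372 + 1452553) = 4773976/2190925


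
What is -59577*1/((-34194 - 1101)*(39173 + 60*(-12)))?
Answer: 19859/452399545 ≈ 4.3897e-5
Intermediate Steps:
-59577*1/((-34194 - 1101)*(39173 + 60*(-12))) = -59577*(-1/(35295*(39173 - 720))) = -59577/((-35295*38453)) = -59577/(-1357198635) = -59577*(-1/1357198635) = 19859/452399545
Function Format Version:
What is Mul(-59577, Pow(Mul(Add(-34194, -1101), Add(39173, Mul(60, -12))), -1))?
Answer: Rational(19859, 452399545) ≈ 4.3897e-5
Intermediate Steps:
Mul(-59577, Pow(Mul(Add(-34194, -1101), Add(39173, Mul(60, -12))), -1)) = Mul(-59577, Pow(Mul(-35295, Add(39173, -720)), -1)) = Mul(-59577, Pow(Mul(-35295, 38453), -1)) = Mul(-59577, Pow(-1357198635, -1)) = Mul(-59577, Rational(-1, 1357198635)) = Rational(19859, 452399545)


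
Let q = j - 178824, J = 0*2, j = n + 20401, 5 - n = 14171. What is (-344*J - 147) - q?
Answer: 172442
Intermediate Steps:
n = -14166 (n = 5 - 1*14171 = 5 - 14171 = -14166)
j = 6235 (j = -14166 + 20401 = 6235)
J = 0
q = -172589 (q = 6235 - 178824 = -172589)
(-344*J - 147) - q = (-344*0 - 147) - 1*(-172589) = (0 - 147) + 172589 = -147 + 172589 = 172442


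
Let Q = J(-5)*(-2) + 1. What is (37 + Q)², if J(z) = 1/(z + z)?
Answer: 36481/25 ≈ 1459.2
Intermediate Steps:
J(z) = 1/(2*z)
Q = 6/5 (Q = ((½)/(-5))*(-2) + 1 = ((½)*(-⅕))*(-2) + 1 = -⅒*(-2) + 1 = ⅕ + 1 = 6/5 ≈ 1.2000)
(37 + Q)² = (37 + 6/5)² = (191/5)² = 36481/25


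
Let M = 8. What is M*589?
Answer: 4712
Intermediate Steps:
M*589 = 8*589 = 4712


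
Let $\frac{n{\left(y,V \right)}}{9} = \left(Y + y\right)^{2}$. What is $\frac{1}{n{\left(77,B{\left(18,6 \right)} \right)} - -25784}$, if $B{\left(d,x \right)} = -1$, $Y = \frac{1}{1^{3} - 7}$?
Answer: $\frac{4}{315657} \approx 1.2672 \cdot 10^{-5}$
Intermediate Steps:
$Y = - \frac{1}{6}$ ($Y = \frac{1}{1 - 7} = \frac{1}{-6} = - \frac{1}{6} \approx -0.16667$)
$n{\left(y,V \right)} = 9 \left(- \frac{1}{6} + y\right)^{2}$
$\frac{1}{n{\left(77,B{\left(18,6 \right)} \right)} - -25784} = \frac{1}{\frac{\left(-1 + 6 \cdot 77\right)^{2}}{4} - -25784} = \frac{1}{\frac{\left(-1 + 462\right)^{2}}{4} + 25784} = \frac{1}{\frac{461^{2}}{4} + 25784} = \frac{1}{\frac{1}{4} \cdot 212521 + 25784} = \frac{1}{\frac{212521}{4} + 25784} = \frac{1}{\frac{315657}{4}} = \frac{4}{315657}$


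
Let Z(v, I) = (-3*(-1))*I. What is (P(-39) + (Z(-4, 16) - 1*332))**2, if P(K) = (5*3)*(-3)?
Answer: 108241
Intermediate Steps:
Z(v, I) = 3*I
P(K) = -45 (P(K) = 15*(-3) = -45)
(P(-39) + (Z(-4, 16) - 1*332))**2 = (-45 + (3*16 - 1*332))**2 = (-45 + (48 - 332))**2 = (-45 - 284)**2 = (-329)**2 = 108241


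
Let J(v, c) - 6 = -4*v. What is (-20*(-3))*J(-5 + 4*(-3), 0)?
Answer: 4440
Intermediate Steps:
J(v, c) = 6 - 4*v
(-20*(-3))*J(-5 + 4*(-3), 0) = (-20*(-3))*(6 - 4*(-5 + 4*(-3))) = 60*(6 - 4*(-5 - 12)) = 60*(6 - 4*(-17)) = 60*(6 + 68) = 60*74 = 4440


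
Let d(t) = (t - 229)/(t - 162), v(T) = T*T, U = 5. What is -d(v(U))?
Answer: -204/137 ≈ -1.4891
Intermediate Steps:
v(T) = T²
d(t) = (-229 + t)/(-162 + t)
-d(v(U)) = -(-229 + 5²)/(-162 + 5²) = -(-229 + 25)/(-162 + 25) = -(-204)/(-137) = -(-1)*(-204)/137 = -1*204/137 = -204/137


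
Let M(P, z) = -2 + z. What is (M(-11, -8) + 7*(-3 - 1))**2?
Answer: 1444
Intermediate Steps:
(M(-11, -8) + 7*(-3 - 1))**2 = ((-2 - 8) + 7*(-3 - 1))**2 = (-10 + 7*(-4))**2 = (-10 - 28)**2 = (-38)**2 = 1444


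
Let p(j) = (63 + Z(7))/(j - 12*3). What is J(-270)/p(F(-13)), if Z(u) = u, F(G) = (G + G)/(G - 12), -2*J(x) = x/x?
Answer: 437/1750 ≈ 0.24971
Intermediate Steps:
J(x) = -½ (J(x) = -x/(2*x) = -½*1 = -½)
F(G) = 2*G/(-12 + G) (F(G) = (2*G)/(-12 + G) = 2*G/(-12 + G))
p(j) = 70/(-36 + j) (p(j) = (63 + 7)/(j - 12*3) = 70/(j - 36) = 70/(-36 + j))
J(-270)/p(F(-13)) = -(-9/35 - 13/(70*(-12 - 13))) = -1/(2*(70/(-36 + 2*(-13)/(-25)))) = -1/(2*(70/(-36 + 2*(-13)*(-1/25)))) = -1/(2*(70/(-36 + 26/25))) = -1/(2*(70/(-874/25))) = -1/(2*(70*(-25/874))) = -1/(2*(-875/437)) = -½*(-437/875) = 437/1750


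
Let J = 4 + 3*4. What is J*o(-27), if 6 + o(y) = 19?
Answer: 208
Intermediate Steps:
o(y) = 13 (o(y) = -6 + 19 = 13)
J = 16 (J = 4 + 12 = 16)
J*o(-27) = 16*13 = 208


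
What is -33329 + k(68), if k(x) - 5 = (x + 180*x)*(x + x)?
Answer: 1640564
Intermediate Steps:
k(x) = 5 + 362*x² (k(x) = 5 + (x + 180*x)*(x + x) = 5 + (181*x)*(2*x) = 5 + 362*x²)
-33329 + k(68) = -33329 + (5 + 362*68²) = -33329 + (5 + 362*4624) = -33329 + (5 + 1673888) = -33329 + 1673893 = 1640564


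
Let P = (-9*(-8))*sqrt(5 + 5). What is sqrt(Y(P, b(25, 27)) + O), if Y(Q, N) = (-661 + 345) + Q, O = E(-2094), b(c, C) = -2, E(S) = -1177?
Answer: sqrt(-1493 + 72*sqrt(10)) ≈ 35.571*I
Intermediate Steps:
O = -1177
P = 72*sqrt(10) ≈ 227.68
Y(Q, N) = -316 + Q
sqrt(Y(P, b(25, 27)) + O) = sqrt((-316 + 72*sqrt(10)) - 1177) = sqrt(-1493 + 72*sqrt(10))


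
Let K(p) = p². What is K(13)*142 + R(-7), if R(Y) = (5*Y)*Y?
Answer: 24243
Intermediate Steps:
R(Y) = 5*Y²
K(13)*142 + R(-7) = 13²*142 + 5*(-7)² = 169*142 + 5*49 = 23998 + 245 = 24243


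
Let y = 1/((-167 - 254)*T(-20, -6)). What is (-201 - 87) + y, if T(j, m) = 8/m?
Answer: -484989/1684 ≈ -288.00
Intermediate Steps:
y = 3/1684 (y = 1/((-167 - 254)*((8/(-6)))) = 1/((-421)*((8*(-1/6)))) = -1/(421*(-4/3)) = -1/421*(-3/4) = 3/1684 ≈ 0.0017815)
(-201 - 87) + y = (-201 - 87) + 3/1684 = -288 + 3/1684 = -484989/1684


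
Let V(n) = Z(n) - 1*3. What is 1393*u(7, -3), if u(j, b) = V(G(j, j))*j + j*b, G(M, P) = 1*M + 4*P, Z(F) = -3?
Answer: -87759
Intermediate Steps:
G(M, P) = M + 4*P
V(n) = -6 (V(n) = -3 - 1*3 = -3 - 3 = -6)
u(j, b) = -6*j + b*j (u(j, b) = -6*j + j*b = -6*j + b*j)
1393*u(7, -3) = 1393*(7*(-6 - 3)) = 1393*(7*(-9)) = 1393*(-63) = -87759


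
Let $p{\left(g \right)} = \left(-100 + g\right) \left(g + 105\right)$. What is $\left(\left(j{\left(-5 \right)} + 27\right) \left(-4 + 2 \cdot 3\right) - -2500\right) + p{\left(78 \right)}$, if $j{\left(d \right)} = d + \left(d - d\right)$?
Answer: $-1482$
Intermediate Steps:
$j{\left(d \right)} = d$ ($j{\left(d \right)} = d + 0 = d$)
$p{\left(g \right)} = \left(-100 + g\right) \left(105 + g\right)$
$\left(\left(j{\left(-5 \right)} + 27\right) \left(-4 + 2 \cdot 3\right) - -2500\right) + p{\left(78 \right)} = \left(\left(-5 + 27\right) \left(-4 + 2 \cdot 3\right) - -2500\right) + \left(-10500 + 78^{2} + 5 \cdot 78\right) = \left(22 \left(-4 + 6\right) + 2500\right) + \left(-10500 + 6084 + 390\right) = \left(22 \cdot 2 + 2500\right) - 4026 = \left(44 + 2500\right) - 4026 = 2544 - 4026 = -1482$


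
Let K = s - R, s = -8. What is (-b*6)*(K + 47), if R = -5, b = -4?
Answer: 1056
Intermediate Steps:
K = -3 (K = -8 - 1*(-5) = -8 + 5 = -3)
(-b*6)*(K + 47) = (-1*(-4)*6)*(-3 + 47) = (4*6)*44 = 24*44 = 1056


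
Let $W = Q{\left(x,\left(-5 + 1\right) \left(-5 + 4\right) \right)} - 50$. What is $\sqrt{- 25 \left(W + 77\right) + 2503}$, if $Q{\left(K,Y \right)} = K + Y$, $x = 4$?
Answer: $2 \sqrt{407} \approx 40.349$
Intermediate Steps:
$W = -42$ ($W = \left(4 + \left(-5 + 1\right) \left(-5 + 4\right)\right) - 50 = \left(4 - -4\right) - 50 = \left(4 + 4\right) - 50 = 8 - 50 = -42$)
$\sqrt{- 25 \left(W + 77\right) + 2503} = \sqrt{- 25 \left(-42 + 77\right) + 2503} = \sqrt{\left(-25\right) 35 + 2503} = \sqrt{-875 + 2503} = \sqrt{1628} = 2 \sqrt{407}$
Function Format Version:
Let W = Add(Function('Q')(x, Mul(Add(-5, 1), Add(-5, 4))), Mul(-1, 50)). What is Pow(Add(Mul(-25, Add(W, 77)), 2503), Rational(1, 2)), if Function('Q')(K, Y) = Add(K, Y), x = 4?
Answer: Mul(2, Pow(407, Rational(1, 2))) ≈ 40.349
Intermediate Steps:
W = -42 (W = Add(Add(4, Mul(Add(-5, 1), Add(-5, 4))), Mul(-1, 50)) = Add(Add(4, Mul(-4, -1)), -50) = Add(Add(4, 4), -50) = Add(8, -50) = -42)
Pow(Add(Mul(-25, Add(W, 77)), 2503), Rational(1, 2)) = Pow(Add(Mul(-25, Add(-42, 77)), 2503), Rational(1, 2)) = Pow(Add(Mul(-25, 35), 2503), Rational(1, 2)) = Pow(Add(-875, 2503), Rational(1, 2)) = Pow(1628, Rational(1, 2)) = Mul(2, Pow(407, Rational(1, 2)))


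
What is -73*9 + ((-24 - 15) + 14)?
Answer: -682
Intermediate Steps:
-73*9 + ((-24 - 15) + 14) = -657 + (-39 + 14) = -657 - 25 = -682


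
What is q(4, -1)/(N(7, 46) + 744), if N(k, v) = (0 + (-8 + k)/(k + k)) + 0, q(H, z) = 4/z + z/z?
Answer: -42/10415 ≈ -0.0040326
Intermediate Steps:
q(H, z) = 1 + 4/z (q(H, z) = 4/z + 1 = 1 + 4/z)
N(k, v) = (-8 + k)/(2*k) (N(k, v) = (0 + (-8 + k)/((2*k))) + 0 = (0 + (-8 + k)*(1/(2*k))) + 0 = (0 + (-8 + k)/(2*k)) + 0 = (-8 + k)/(2*k) + 0 = (-8 + k)/(2*k))
q(4, -1)/(N(7, 46) + 744) = ((4 - 1)/(-1))/((½)*(-8 + 7)/7 + 744) = (-1*3)/((½)*(⅐)*(-1) + 744) = -3/(-1/14 + 744) = -3/(10415/14) = (14/10415)*(-3) = -42/10415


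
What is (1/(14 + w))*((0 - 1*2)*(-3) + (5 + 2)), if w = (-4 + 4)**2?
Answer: 13/14 ≈ 0.92857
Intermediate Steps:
w = 0 (w = 0**2 = 0)
(1/(14 + w))*((0 - 1*2)*(-3) + (5 + 2)) = (1/(14 + 0))*((0 - 1*2)*(-3) + (5 + 2)) = (1/14)*((0 - 2)*(-3) + 7) = ((1/14)*1)*(-2*(-3) + 7) = (6 + 7)/14 = (1/14)*13 = 13/14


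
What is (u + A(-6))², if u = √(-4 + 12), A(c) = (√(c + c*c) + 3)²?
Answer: ((3 + √30)² + 2*√2)² ≈ 5578.9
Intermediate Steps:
A(c) = (3 + √(c + c²))² (A(c) = (√(c + c²) + 3)² = (3 + √(c + c²))²)
u = 2*√2 (u = √8 = 2*√2 ≈ 2.8284)
(u + A(-6))² = (2*√2 + (3 + √(-6*(1 - 6)))²)² = (2*√2 + (3 + √(-6*(-5)))²)² = (2*√2 + (3 + √30)²)² = ((3 + √30)² + 2*√2)²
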